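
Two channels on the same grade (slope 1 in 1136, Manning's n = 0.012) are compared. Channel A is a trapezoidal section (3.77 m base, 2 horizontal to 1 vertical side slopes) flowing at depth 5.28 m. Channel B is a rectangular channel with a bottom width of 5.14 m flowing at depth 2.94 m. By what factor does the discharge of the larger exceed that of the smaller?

Channel A: With bottom width b = 3.77 m and side slope z = 2: A = (b + zy)y = (3.77 + 2×5.28)×5.28 = 75.66 m²; P = b + 2y√(1+z²) = 3.77 + 2×5.28×2.236 = 27.38 m. Hydraulic radius R = A/P = 75.66/27.38 = 2.763 m. Q_A = (1/0.012)·75.66·2.763^(2/3)·√0.0008803 = 368.4 m³/s.
Channel B: Flow area A = b·y = 5.14 × 2.94 = 15.11 m². Wetted perimeter P = b + 2y = 5.14 + 2×2.94 = 11.02 m. Hydraulic radius R = A/P = 15.11/11.02 = 1.371 m. Q_B = (1/0.012)·15.11·1.371^(2/3)·√0.0008803 = 46.12 m³/s.
The larger discharge is 368.4 m³/s and the smaller is 46.12 m³/s; the ratio is 7.99.

7.99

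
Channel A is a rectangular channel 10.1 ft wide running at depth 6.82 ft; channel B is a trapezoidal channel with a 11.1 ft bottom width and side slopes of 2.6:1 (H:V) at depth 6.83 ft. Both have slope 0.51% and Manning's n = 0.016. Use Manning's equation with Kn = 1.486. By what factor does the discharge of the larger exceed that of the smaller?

3.55

Channel A: Flow area A = b·y = 10.1 × 6.82 = 68.88 ft². Wetted perimeter P = b + 2y = 10.1 + 2×6.82 = 23.74 ft. Hydraulic radius R = A/P = 68.88/23.74 = 2.902 ft. Q_A = (1.486/0.016)·68.88·2.902^(2/3)·√0.0051 = 929.4 ft³/s.
Channel B: With bottom width b = 11.1 ft and side slope z = 2.6: A = (b + zy)y = (11.1 + 2.6×6.83)×6.83 = 197.1 ft²; P = b + 2y√(1+z²) = 11.1 + 2×6.83×2.786 = 49.15 ft. Hydraulic radius R = A/P = 197.1/49.15 = 4.01 ft. Q_B = (1.486/0.016)·197.1·4.01^(2/3)·√0.0051 = 3300 ft³/s.
The larger discharge is 3300 ft³/s and the smaller is 929.4 ft³/s; the ratio is 3.55.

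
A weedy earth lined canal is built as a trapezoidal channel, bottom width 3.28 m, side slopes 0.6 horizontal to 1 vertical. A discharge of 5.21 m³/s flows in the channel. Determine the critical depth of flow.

y_c = 0.612 m

At critical depth, Q² T / (g A³) = 1, i.e. A³/T = Q²/g = 5.21²/9.81 = 2.767.
Trying y = 0.691 m: A³/T = 4.049 — high.
Trying y = 0.451 m: A³/T = 1.075 — low.
Trying y = 0.612 m: A³/T = 2.77 — matches.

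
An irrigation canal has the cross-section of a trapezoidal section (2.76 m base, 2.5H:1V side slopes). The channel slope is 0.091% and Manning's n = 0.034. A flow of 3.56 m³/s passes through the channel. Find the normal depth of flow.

Manning's equation rearranged: A R^(2/3) = nQ / (1·√S) = 0.034 × 3.56 / (√0.00091) = 4.012.
Trying y = 0.783 m: A R^(2/3) = 2.417 — too small.
Trying y = 1.25 m: A R^(2/3) = 6.207 — too large.
Trying y = 1.01 m: A R^(2/3) = 4.01 — ≈ 4.012.

y_n = 1.01 m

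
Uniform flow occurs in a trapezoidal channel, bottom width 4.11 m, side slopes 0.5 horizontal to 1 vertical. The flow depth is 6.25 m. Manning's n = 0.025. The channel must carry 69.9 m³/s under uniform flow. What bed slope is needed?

S = 0.00044

With bottom width b = 4.11 m and side slope z = 0.5: A = (b + zy)y = (4.11 + 0.5×6.25)×6.25 = 45.22 m²; P = b + 2y√(1+z²) = 4.11 + 2×6.25×1.118 = 18.09 m.
Hydraulic radius R = A/P = 45.22/18.09 = 2.5 m.
From Manning's equation, S = [nQ / (1 A R^(2/3))]² = [0.025 × 69.9 / (1 × 45.22 × 2.5^(2/3))]² = 0.00044.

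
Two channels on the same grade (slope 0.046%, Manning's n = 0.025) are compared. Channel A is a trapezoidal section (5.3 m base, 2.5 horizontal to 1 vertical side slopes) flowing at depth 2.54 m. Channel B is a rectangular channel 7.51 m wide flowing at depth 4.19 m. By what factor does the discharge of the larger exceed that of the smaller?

1.25

Channel A: With bottom width b = 5.3 m and side slope z = 2.5: A = (b + zy)y = (5.3 + 2.5×2.54)×2.54 = 29.59 m²; P = b + 2y√(1+z²) = 5.3 + 2×2.54×2.693 = 18.98 m. Hydraulic radius R = A/P = 29.59/18.98 = 1.559 m. Q_A = (1/0.025)·29.59·1.559^(2/3)·√0.00046 = 34.13 m³/s.
Channel B: Flow area A = b·y = 7.51 × 4.19 = 31.47 m². Wetted perimeter P = b + 2y = 7.51 + 2×4.19 = 15.89 m. Hydraulic radius R = A/P = 31.47/15.89 = 1.98 m. Q_B = (1/0.025)·31.47·1.98^(2/3)·√0.00046 = 42.57 m³/s.
The larger discharge is 42.57 m³/s and the smaller is 34.13 m³/s; the ratio is 1.25.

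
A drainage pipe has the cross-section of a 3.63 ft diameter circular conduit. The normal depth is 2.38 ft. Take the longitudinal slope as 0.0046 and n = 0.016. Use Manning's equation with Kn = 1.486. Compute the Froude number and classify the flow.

For a circular section of diameter D = 3.63 ft at depth y = 2.38 ft, the central angle is θ = 2 arccos(1 − 2y/D) = 3.775 rad. Then A = (D²/8)(θ − sin θ) = 7.192 ft² and P = Dθ/2 = 6.851 ft.
Hydraulic radius R = A/P = 7.192/6.851 = 1.05 ft.
V = (1.486/n) R^(2/3) √S = (1.486/0.016) × 1.05^(2/3) × √0.0046 = 6.506 ft/s. Hydraulic depth D_h = A/T = 7.192/3.45 = 2.085 ft.
Froude number Fr = V/√(g·D_h) = 6.506/√(32.2×2.085) = 0.794, which is less than 1, so the flow is subcritical.

subcritical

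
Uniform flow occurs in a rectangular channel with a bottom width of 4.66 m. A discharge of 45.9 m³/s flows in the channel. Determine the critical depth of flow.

For a rectangular channel, critical depth y_c = (q²/g)^(1/3) where q = Q/b = 45.9/4.66 = 9.85 m²/s.
So y_c = (9.85²/9.81)^(1/3) = 2.15 m.

y_c = 2.15 m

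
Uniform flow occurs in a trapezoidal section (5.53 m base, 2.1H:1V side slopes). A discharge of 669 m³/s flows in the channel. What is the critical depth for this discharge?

At critical depth, Q² T / (g A³) = 1, i.e. A³/T = Q²/g = 669²/9.81 = 45620.
Trying y = 5.05 m: A³/T = 20230 — low.
Trying y = 7.63 m: A³/T = 118400 — high.
Trying y = 6.12 m: A³/T = 45580 — ≈ 45620.

y_c = 6.12 m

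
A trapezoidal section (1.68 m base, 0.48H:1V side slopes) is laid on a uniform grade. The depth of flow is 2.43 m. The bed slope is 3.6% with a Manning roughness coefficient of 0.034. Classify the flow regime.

With bottom width b = 1.68 m and side slope z = 0.48: A = (b + zy)y = (1.68 + 0.48×2.43)×2.43 = 6.917 m²; P = b + 2y√(1+z²) = 1.68 + 2×2.43×1.109 = 7.071 m.
Hydraulic radius R = A/P = 6.917/7.071 = 0.9782 m.
V = (1/n) R^(2/3) √S = (1/0.034) × 0.9782^(2/3) × √0.036 = 5.499 m/s. Hydraulic depth D_h = A/T = 6.917/4.013 = 1.724 m.
Froude number Fr = V/√(g·D_h) = 5.499/√(9.81×1.724) = 1.34, which is greater than 1, so the flow is supercritical.

supercritical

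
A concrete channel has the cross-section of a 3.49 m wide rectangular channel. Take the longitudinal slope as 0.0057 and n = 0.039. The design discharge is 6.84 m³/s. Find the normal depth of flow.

y_n = 1.25 m

Manning's equation rearranged: A R^(2/3) = nQ / (1·√S) = 0.039 × 6.84 / (√0.0057) = 3.533.
Try y = 0.939 m: A R^(2/3) = 2.358 — low.
Try y = 1.49 m: A R^(2/3) = 4.495 — high.
Try y = 1.25 m: A R^(2/3) = 3.531 — matches.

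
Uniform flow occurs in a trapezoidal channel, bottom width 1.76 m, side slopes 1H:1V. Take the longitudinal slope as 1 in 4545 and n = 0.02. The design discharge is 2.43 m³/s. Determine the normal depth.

Manning's equation rearranged: A R^(2/3) = nQ / (1·√S) = 0.02 × 2.43 / (√0.00022) = 3.276.
At y = 1.05 m: A R^(2/3) = 2.154 — short.
At y = 1.45 m: A R^(2/3) = 3.991 — over.
At y = 1.31 m: A R^(2/3) = 3.278 — ≈ 3.276.

y_n = 1.31 m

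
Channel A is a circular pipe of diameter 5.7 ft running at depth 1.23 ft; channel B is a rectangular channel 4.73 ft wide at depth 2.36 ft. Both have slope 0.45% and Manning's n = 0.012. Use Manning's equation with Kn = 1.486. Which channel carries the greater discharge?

channel B

Channel A: For a circular section of diameter D = 5.7 ft at depth y = 1.23 ft, the central angle is θ = 2 arccos(1 − 2y/D) = 1.932 rad. Then A = (D²/8)(θ − sin θ) = 4.049 ft² and P = Dθ/2 = 5.507 ft. Hydraulic radius R = A/P = 4.049/5.507 = 0.7353 ft. Q_A = (1.486/0.012)·4.049·0.7353^(2/3)·√0.0045 = 27.4 ft³/s.
Channel B: Flow area A = b·y = 4.73 × 2.36 = 11.16 ft². Wetted perimeter P = b + 2y = 4.73 + 2×2.36 = 9.45 ft. Hydraulic radius R = A/P = 11.16/9.45 = 1.181 ft. Q_B = (1.486/0.012)·11.16·1.181^(2/3)·√0.0045 = 103.6 ft³/s.
Q_A = 27.4 ft³/s vs Q_B = 103.6 ft³/s, so channel B carries more.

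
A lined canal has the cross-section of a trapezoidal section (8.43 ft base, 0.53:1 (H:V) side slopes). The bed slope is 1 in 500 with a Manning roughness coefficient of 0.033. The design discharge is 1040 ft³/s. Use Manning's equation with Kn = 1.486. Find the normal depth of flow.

y_n = 12 ft

Manning's equation rearranged: A R^(2/3) = nQ / (1.486·√S) = 0.033 × 1040 / (1.486 × √0.002) = 516.4.
Try y = 8.63 ft: A R^(2/3) = 283.4 — short.
Try y = 12 ft: A R^(2/3) = 518 — ≈ 516.4.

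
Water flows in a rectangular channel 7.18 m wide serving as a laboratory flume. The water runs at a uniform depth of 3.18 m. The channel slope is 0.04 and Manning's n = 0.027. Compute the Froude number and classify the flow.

supercritical

Flow area A = b·y = 7.18 × 3.18 = 22.83 m². Wetted perimeter P = b + 2y = 7.18 + 2×3.18 = 13.54 m.
Hydraulic radius R = A/P = 22.83/13.54 = 1.686 m.
V = (1/n) R^(2/3) √S = (1/0.027) × 1.686^(2/3) × √0.04 = 10.49 m/s. Hydraulic depth D_h = A/T = 22.83/7.18 = 3.18 m.
Froude number Fr = V/√(g·D_h) = 10.49/√(9.81×3.18) = 1.88, which is greater than 1, so the flow is supercritical.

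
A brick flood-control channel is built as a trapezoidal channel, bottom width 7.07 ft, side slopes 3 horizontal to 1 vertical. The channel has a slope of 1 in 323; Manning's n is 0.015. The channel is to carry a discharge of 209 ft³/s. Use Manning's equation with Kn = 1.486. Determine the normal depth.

Manning's equation rearranged: A R^(2/3) = nQ / (1.486·√S) = 0.015 × 209 / (1.486 × √0.003096) = 37.92.
Try y = 1.88 ft: A R^(2/3) = 27.88 — too small.
Try y = 2.19 ft: A R^(2/3) = 37.88 — ≈ 37.92.

y_n = 2.19 ft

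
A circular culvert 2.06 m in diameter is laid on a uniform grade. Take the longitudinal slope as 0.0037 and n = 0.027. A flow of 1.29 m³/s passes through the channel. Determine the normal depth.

y_n = 0.727 m

Manning's equation rearranged: A R^(2/3) = nQ / (1·√S) = 0.027 × 1.29 / (√0.0037) = 0.5726.
Trying y = 0.542 m: A R^(2/3) = 0.3245 — low.
Trying y = 0.793 m: A R^(2/3) = 0.6725 — high.
Trying y = 0.727 m: A R^(2/3) = 0.5719 — matches.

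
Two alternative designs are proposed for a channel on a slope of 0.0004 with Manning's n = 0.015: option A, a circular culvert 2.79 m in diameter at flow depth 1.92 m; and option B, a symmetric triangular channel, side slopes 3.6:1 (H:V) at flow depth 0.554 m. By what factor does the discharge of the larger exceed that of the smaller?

8.59

Channel A: For a circular section of diameter D = 2.79 m at depth y = 1.92 m, the central angle is θ = 2 arccos(1 − 2y/D) = 3.913 rad. Then A = (D²/8)(θ − sin θ) = 4.486 m² and P = Dθ/2 = 5.459 m. Hydraulic radius R = A/P = 4.486/5.459 = 0.8218 m. Q_A = (1/0.015)·4.486·0.8218^(2/3)·√0.0004 = 5.248 m³/s.
Channel B: For a triangular section with side slope z = 3.6: A = zy² = 3.6×0.554² = 1.105 m²; P = 2y√(1+z²) = 2×0.554×3.736 = 4.14 m. Hydraulic radius R = A/P = 1.105/4.14 = 0.2669 m. Q_B = (1/0.015)·1.105·0.2669^(2/3)·√0.0004 = 0.6107 m³/s.
The larger discharge is 5.248 m³/s and the smaller is 0.6107 m³/s; the ratio is 8.59.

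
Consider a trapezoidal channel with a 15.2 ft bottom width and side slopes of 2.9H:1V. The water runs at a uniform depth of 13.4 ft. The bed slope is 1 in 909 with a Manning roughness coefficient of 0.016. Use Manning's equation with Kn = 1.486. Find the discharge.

With bottom width b = 15.2 ft and side slope z = 2.9: A = (b + zy)y = (15.2 + 2.9×13.4)×13.4 = 724.4 ft²; P = b + 2y√(1+z²) = 15.2 + 2×13.4×3.068 = 97.41 ft.
Hydraulic radius R = A/P = 724.4/97.41 = 7.437 ft.
Manning's equation: Q = (1.486/n) A R^(2/3) S^(1/2) = (1.486/0.016) × 724.4 × 7.437^(2/3) × 0.0011^(1/2) = 8500 ft³/s.

Q = 8500 ft³/s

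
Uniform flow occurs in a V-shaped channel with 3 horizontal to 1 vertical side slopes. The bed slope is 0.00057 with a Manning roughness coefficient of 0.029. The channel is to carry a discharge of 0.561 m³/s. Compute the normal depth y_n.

Manning's equation rearranged: A R^(2/3) = nQ / (1·√S) = 0.029 × 0.561 / (√0.00057) = 0.6814.
Try y = 0.479 m: A R^(2/3) = 0.2563 — short.
Try y = 0.837 m: A R^(2/3) = 1.135 — over.
Try y = 0.691 m: A R^(2/3) = 0.681 — ≈ 0.6814.

y_n = 0.691 m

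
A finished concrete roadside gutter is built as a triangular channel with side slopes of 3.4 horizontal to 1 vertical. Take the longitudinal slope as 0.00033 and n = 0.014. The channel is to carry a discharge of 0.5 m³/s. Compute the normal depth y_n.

Manning's equation rearranged: A R^(2/3) = nQ / (1·√S) = 0.014 × 0.5 / (√0.00033) = 0.3853.
At y = 0.462 m: A R^(2/3) = 0.2658 — low.
At y = 0.644 m: A R^(2/3) = 0.6444 — high.
At y = 0.531 m: A R^(2/3) = 0.3852 — close enough.

y_n = 0.531 m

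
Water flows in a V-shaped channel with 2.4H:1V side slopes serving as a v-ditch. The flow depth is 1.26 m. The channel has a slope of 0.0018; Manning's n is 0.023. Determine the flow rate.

Q = 4.9 m³/s

For a triangular section with side slope z = 2.4: A = zy² = 2.4×1.26² = 3.81 m²; P = 2y√(1+z²) = 2×1.26×2.6 = 6.552 m.
Hydraulic radius R = A/P = 3.81/6.552 = 0.5815 m.
Manning's equation: Q = (1/n) A R^(2/3) S^(1/2) = (1/0.023) × 3.81 × 0.5815^(2/3) × 0.0018^(1/2) = 4.9 m³/s.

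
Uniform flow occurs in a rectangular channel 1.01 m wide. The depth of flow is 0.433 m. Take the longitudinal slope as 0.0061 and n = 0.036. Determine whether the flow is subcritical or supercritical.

Flow area A = b·y = 1.01 × 0.433 = 0.4373 m². Wetted perimeter P = b + 2y = 1.01 + 2×0.433 = 1.876 m.
Hydraulic radius R = A/P = 0.4373/1.876 = 0.2331 m.
V = (1/n) R^(2/3) √S = (1/0.036) × 0.2331^(2/3) × √0.0061 = 0.8218 m/s. Hydraulic depth D_h = A/T = 0.4373/1.01 = 0.433 m.
Froude number Fr = V/√(g·D_h) = 0.8218/√(9.81×0.433) = 0.399, which is less than 1, so the flow is subcritical.

subcritical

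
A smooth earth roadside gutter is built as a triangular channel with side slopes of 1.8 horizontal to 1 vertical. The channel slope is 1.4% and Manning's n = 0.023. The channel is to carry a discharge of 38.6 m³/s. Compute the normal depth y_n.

y_n = 2.1 m

Manning's equation rearranged: A R^(2/3) = nQ / (1·√S) = 0.023 × 38.6 / (√0.014) = 7.503.
At y = 2.57 m: A R^(2/3) = 12.85 — high.
At y = 1.52 m: A R^(2/3) = 3.166 — low.
At y = 2.1 m: A R^(2/3) = 7.497 — close enough.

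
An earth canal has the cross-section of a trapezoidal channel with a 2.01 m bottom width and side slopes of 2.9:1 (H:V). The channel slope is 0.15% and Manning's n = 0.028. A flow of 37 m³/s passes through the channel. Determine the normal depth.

Manning's equation rearranged: A R^(2/3) = nQ / (1·√S) = 0.028 × 37 / (√0.0015) = 26.75.
At y = 2.74 m: A R^(2/3) = 34.94 — over.
At y = 1.99 m: A R^(2/3) = 16.39 — short.
At y = 2.45 m: A R^(2/3) = 26.74 — close enough.

y_n = 2.45 m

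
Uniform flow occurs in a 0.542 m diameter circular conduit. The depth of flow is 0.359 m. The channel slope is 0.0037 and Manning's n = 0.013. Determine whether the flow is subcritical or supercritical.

For a circular section of diameter D = 0.542 m at depth y = 0.359 m, the central angle is θ = 2 arccos(1 − 2y/D) = 3.803 rad. Then A = (D²/8)(θ − sin θ) = 0.1622 m² and P = Dθ/2 = 1.031 m.
Hydraulic radius R = A/P = 0.1622/1.031 = 0.1574 m.
V = (1/n) R^(2/3) √S = (1/0.013) × 0.1574^(2/3) × √0.0037 = 1.364 m/s. Hydraulic depth D_h = A/T = 0.1622/0.5126 = 0.3164 m.
Froude number Fr = V/√(g·D_h) = 1.364/√(9.81×0.3164) = 0.774, which is less than 1, so the flow is subcritical.

subcritical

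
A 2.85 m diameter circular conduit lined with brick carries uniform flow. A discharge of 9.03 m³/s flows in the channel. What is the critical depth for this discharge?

At critical depth, Q² T / (g A³) = 1, i.e. A³/T = Q²/g = 9.03²/9.81 = 8.312.
At y = 0.981 m: A³/T = 2.717 — low.
At y = 1.65 m: A³/T = 19.94 — high.
At y = 1.31 m: A³/T = 8.255 — matches.

y_c = 1.31 m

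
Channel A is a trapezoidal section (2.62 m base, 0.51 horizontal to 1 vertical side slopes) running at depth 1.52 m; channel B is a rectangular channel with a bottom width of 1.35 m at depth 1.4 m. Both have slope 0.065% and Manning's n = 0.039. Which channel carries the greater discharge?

Channel A: With bottom width b = 2.62 m and side slope z = 0.51: A = (b + zy)y = (2.62 + 0.51×1.52)×1.52 = 5.161 m²; P = b + 2y√(1+z²) = 2.62 + 2×1.52×1.123 = 6.033 m. Hydraulic radius R = A/P = 5.161/6.033 = 0.8555 m. Q_A = (1/0.039)·5.161·0.8555^(2/3)·√0.00065 = 3.04 m³/s.
Channel B: Flow area A = b·y = 1.35 × 1.4 = 1.89 m². Wetted perimeter P = b + 2y = 1.35 + 2×1.4 = 4.15 m. Hydraulic radius R = A/P = 1.89/4.15 = 0.4554 m. Q_B = (1/0.039)·1.89·0.4554^(2/3)·√0.00065 = 0.7314 m³/s.
Q_A = 3.04 m³/s vs Q_B = 0.7314 m³/s, so channel A carries more.

channel A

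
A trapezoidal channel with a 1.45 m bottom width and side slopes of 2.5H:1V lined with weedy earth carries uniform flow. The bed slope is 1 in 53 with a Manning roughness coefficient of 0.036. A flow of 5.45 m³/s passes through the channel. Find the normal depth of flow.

Manning's equation rearranged: A R^(2/3) = nQ / (1·√S) = 0.036 × 5.45 / (√0.01887) = 1.428.
Trying y = 0.613 m: A R^(2/3) = 0.9672 — too small.
Trying y = 0.844 m: A R^(2/3) = 1.896 — too large.
Trying y = 0.739 m: A R^(2/3) = 1.428 — close enough.

y_n = 0.739 m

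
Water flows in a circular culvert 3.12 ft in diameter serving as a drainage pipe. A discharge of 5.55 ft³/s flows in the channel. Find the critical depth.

At critical depth, Q² T / (g A³) = 1, i.e. A³/T = Q²/g = 5.55²/32.2 = 0.9566.
Trying y = 0.656 ft: A³/T = 0.6285 — short.
Trying y = 0.892 ft: A³/T = 2.083 — over.
Trying y = 0.73 ft: A³/T = 0.9544 — close enough.

y_c = 0.73 ft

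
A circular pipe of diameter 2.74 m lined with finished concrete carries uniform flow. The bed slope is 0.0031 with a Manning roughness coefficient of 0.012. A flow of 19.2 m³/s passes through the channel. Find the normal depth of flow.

Manning's equation rearranged: A R^(2/3) = nQ / (1·√S) = 0.012 × 19.2 / (√0.0031) = 4.138.
Trying y = 2.52 m: A R^(2/3) = 4.917 — over.
Trying y = 1.44 m: A R^(2/3) = 2.491 — short.
Trying y = 2.04 m: A R^(2/3) = 4.143 — ≈ 4.138.

y_n = 2.04 m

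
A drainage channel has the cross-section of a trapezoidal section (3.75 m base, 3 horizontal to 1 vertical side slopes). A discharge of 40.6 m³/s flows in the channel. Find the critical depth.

y_c = 1.55 m

At critical depth, Q² T / (g A³) = 1, i.e. A³/T = Q²/g = 40.6²/9.81 = 168.
Try y = 1.73 m: A³/T = 261.8 — high.
Try y = 1.24 m: A³/T = 71.02 — low.
Try y = 1.55 m: A³/T = 169.1 — matches.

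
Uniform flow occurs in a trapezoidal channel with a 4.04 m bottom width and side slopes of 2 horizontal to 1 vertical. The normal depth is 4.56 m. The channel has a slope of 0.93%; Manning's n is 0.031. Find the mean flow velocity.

With bottom width b = 4.04 m and side slope z = 2: A = (b + zy)y = (4.04 + 2×4.56)×4.56 = 60.01 m²; P = b + 2y√(1+z²) = 4.04 + 2×4.56×2.236 = 24.43 m.
Hydraulic radius R = A/P = 60.01/24.43 = 2.456 m.
From Manning's equation, V = (1/n) R^(2/3) S^(1/2) = (1/0.031) × 2.456^(2/3) × 0.0093^(1/2) = 5.66 m/s.

V = 5.66 m/s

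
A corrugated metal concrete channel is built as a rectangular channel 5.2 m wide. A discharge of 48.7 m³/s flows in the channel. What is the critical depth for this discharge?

y_c = 2.08 m

For a rectangular channel, critical depth y_c = (q²/g)^(1/3) where q = Q/b = 48.7/5.2 = 9.365 m²/s.
So y_c = (9.365²/9.81)^(1/3) = 2.08 m.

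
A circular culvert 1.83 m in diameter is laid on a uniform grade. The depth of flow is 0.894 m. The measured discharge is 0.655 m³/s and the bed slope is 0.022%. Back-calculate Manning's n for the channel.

For a circular section of diameter D = 1.83 m at depth y = 0.894 m, the central angle is θ = 2 arccos(1 − 2y/D) = 3.096 rad. Then A = (D²/8)(θ − sin θ) = 1.277 m² and P = Dθ/2 = 2.833 m.
Hydraulic radius R = A/P = 1.277/2.833 = 0.4507 m.
Rearranging Manning's equation: n = (1/Q) A R^(2/3) S^(1/2) = (1/0.655) × 1.277 × 0.4507^(2/3) × √0.00022 = 0.017.

n = 0.017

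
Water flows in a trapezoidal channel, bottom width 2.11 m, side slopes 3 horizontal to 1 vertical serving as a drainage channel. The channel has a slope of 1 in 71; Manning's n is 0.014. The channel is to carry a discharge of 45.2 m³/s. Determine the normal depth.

Manning's equation rearranged: A R^(2/3) = nQ / (1·√S) = 0.014 × 45.2 / (√0.01408) = 5.332.
Trying y = 1.48 m: A R^(2/3) = 8.665 — over.
Trying y = 1 m: A R^(2/3) = 3.659 — short.
Trying y = 1.19 m: A R^(2/3) = 5.336 — matches.

y_n = 1.19 m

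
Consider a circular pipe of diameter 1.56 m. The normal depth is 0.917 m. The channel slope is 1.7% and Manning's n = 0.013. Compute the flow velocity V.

V = 5.7 m/s

For a circular section of diameter D = 1.56 m at depth y = 0.917 m, the central angle is θ = 2 arccos(1 − 2y/D) = 3.495 rad. Then A = (D²/8)(θ − sin θ) = 1.168 m² and P = Dθ/2 = 2.726 m.
Hydraulic radius R = A/P = 1.168/2.726 = 0.4286 m.
From Manning's equation, V = (1/n) R^(2/3) S^(1/2) = (1/0.013) × 0.4286^(2/3) × 0.017^(1/2) = 5.7 m/s.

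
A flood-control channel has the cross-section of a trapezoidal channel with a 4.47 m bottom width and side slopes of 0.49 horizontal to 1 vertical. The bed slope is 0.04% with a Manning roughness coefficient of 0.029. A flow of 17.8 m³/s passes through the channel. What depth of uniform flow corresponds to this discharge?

y_n = 3.11 m

Manning's equation rearranged: A R^(2/3) = nQ / (1·√S) = 0.029 × 17.8 / (√0.0004) = 25.81.
At y = 3.77 m: A R^(2/3) = 35.9 — too large.
At y = 2.68 m: A R^(2/3) = 20.17 — too small.
At y = 3.11 m: A R^(2/3) = 25.88 — matches.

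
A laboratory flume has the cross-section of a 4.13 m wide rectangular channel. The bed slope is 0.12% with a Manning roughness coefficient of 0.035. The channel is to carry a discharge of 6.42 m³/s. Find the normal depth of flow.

y_n = 1.66 m

Manning's equation rearranged: A R^(2/3) = nQ / (1·√S) = 0.035 × 6.42 / (√0.0012) = 6.487.
Trying y = 2 m: A R^(2/3) = 8.348 — over.
Trying y = 1.38 m: A R^(2/3) = 5.022 — short.
Trying y = 1.66 m: A R^(2/3) = 6.486 — close enough.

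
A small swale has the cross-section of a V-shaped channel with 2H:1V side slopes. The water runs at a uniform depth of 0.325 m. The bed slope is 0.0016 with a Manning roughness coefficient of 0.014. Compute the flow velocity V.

For a triangular section with side slope z = 2: A = zy² = 2×0.325² = 0.2113 m²; P = 2y√(1+z²) = 2×0.325×2.236 = 1.453 m.
Hydraulic radius R = A/P = 0.2113/1.453 = 0.1453 m.
From Manning's equation, V = (1/n) R^(2/3) S^(1/2) = (1/0.014) × 0.1453^(2/3) × 0.0016^(1/2) = 0.79 m/s.

V = 0.79 m/s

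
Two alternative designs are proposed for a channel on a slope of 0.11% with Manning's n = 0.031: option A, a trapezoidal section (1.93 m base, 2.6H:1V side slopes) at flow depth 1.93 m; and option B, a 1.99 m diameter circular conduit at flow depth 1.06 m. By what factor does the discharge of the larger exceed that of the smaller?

12.8

Channel A: With bottom width b = 1.93 m and side slope z = 2.6: A = (b + zy)y = (1.93 + 2.6×1.93)×1.93 = 13.41 m²; P = b + 2y√(1+z²) = 1.93 + 2×1.93×2.786 = 12.68 m. Hydraulic radius R = A/P = 13.41/12.68 = 1.057 m. Q_A = (1/0.031)·13.41·1.057^(2/3)·√0.0011 = 14.89 m³/s.
Channel B: For a circular section of diameter D = 1.99 m at depth y = 1.06 m, the central angle is θ = 2 arccos(1 − 2y/D) = 3.272 rad. Then A = (D²/8)(θ − sin θ) = 1.684 m² and P = Dθ/2 = 3.256 m. Hydraulic radius R = A/P = 1.684/3.256 = 0.5173 m. Q_B = (1/0.031)·1.684·0.5173^(2/3)·√0.0011 = 1.161 m³/s.
The larger discharge is 14.89 m³/s and the smaller is 1.161 m³/s; the ratio is 12.8.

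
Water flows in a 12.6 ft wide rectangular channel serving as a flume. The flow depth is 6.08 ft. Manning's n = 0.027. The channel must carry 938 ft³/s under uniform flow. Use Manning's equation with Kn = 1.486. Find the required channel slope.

Flow area A = b·y = 12.6 × 6.08 = 76.61 ft². Wetted perimeter P = b + 2y = 12.6 + 2×6.08 = 24.76 ft.
Hydraulic radius R = A/P = 76.61/24.76 = 3.094 ft.
From Manning's equation, S = [nQ / (1.486 A R^(2/3))]² = [0.027 × 938 / (1.486 × 76.61 × 3.094^(2/3))]² = 0.011.

S = 0.011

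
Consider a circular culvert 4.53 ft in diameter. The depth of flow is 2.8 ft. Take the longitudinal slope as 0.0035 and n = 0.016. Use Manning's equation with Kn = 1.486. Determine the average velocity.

For a circular section of diameter D = 4.53 ft at depth y = 2.8 ft, the central angle is θ = 2 arccos(1 − 2y/D) = 3.619 rad. Then A = (D²/8)(θ − sin θ) = 10.46 ft² and P = Dθ/2 = 8.196 ft.
Hydraulic radius R = A/P = 10.46/8.196 = 1.276 ft.
From Manning's equation, V = (1.486/n) R^(2/3) S^(1/2) = (1.486/0.016) × 1.276^(2/3) × 0.0035^(1/2) = 6.46 ft/s.

V = 6.46 ft/s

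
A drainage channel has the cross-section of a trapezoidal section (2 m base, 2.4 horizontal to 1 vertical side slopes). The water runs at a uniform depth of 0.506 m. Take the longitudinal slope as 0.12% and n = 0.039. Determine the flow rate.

With bottom width b = 2 m and side slope z = 2.4: A = (b + zy)y = (2 + 2.4×0.506)×0.506 = 1.626 m²; P = b + 2y√(1+z²) = 2 + 2×0.506×2.6 = 4.631 m.
Hydraulic radius R = A/P = 1.626/4.631 = 0.3512 m.
Manning's equation: Q = (1/n) A R^(2/3) S^(1/2) = (1/0.039) × 1.626 × 0.3512^(2/3) × 0.0012^(1/2) = 0.719 m³/s.

Q = 0.719 m³/s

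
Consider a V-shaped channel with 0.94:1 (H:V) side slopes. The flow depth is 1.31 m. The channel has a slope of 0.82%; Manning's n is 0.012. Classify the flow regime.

For a triangular section with side slope z = 0.94: A = zy² = 0.94×1.31² = 1.613 m²; P = 2y√(1+z²) = 2×1.31×1.372 = 3.596 m.
Hydraulic radius R = A/P = 1.613/3.596 = 0.4486 m.
V = (1/n) R^(2/3) √S = (1/0.012) × 0.4486^(2/3) × √0.0082 = 4.422 m/s. Hydraulic depth D_h = A/T = 1.613/2.463 = 0.655 m.
Froude number Fr = V/√(g·D_h) = 4.422/√(9.81×0.655) = 1.74, which is greater than 1, so the flow is supercritical.

supercritical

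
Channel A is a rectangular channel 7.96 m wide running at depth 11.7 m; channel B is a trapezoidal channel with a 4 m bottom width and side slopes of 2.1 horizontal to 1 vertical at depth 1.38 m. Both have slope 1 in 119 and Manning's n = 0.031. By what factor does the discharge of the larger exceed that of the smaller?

21.5

Channel A: Flow area A = b·y = 7.96 × 11.7 = 93.13 m². Wetted perimeter P = b + 2y = 7.96 + 2×11.7 = 31.36 m. Hydraulic radius R = A/P = 93.13/31.36 = 2.97 m. Q_A = (1/0.031)·93.13·2.97^(2/3)·√0.008403 = 569 m³/s.
Channel B: With bottom width b = 4 m and side slope z = 2.1: A = (b + zy)y = (4 + 2.1×1.38)×1.38 = 9.519 m²; P = b + 2y√(1+z²) = 4 + 2×1.38×2.326 = 10.42 m. Hydraulic radius R = A/P = 9.519/10.42 = 0.9136 m. Q_B = (1/0.031)·9.519·0.9136^(2/3)·√0.008403 = 26.5 m³/s.
The larger discharge is 569 m³/s and the smaller is 26.5 m³/s; the ratio is 21.5.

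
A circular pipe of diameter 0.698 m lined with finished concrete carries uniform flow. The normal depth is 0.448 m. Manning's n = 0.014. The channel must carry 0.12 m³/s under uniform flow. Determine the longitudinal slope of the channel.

S = 0.000358

For a circular section of diameter D = 0.698 m at depth y = 0.448 m, the central angle is θ = 2 arccos(1 − 2y/D) = 3.717 rad. Then A = (D²/8)(θ − sin θ) = 0.2595 m² and P = Dθ/2 = 1.297 m.
Hydraulic radius R = A/P = 0.2595/1.297 = 0.2 m.
From Manning's equation, S = [nQ / (1 A R^(2/3))]² = [0.014 × 0.12 / (1 × 0.2595 × 0.2^(2/3))]² = 0.000358.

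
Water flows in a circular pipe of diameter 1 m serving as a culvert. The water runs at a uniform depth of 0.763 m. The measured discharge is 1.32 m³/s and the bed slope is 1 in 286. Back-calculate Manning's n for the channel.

For a circular section of diameter D = 1 m at depth y = 0.763 m, the central angle is θ = 2 arccos(1 − 2y/D) = 4.249 rad. Then A = (D²/8)(θ − sin θ) = 0.643 m² and P = Dθ/2 = 2.125 m.
Hydraulic radius R = A/P = 0.643/2.125 = 0.3026 m.
Rearranging Manning's equation: n = (1/Q) A R^(2/3) S^(1/2) = (1/1.32) × 0.643 × 0.3026^(2/3) × √0.003497 = 0.013.

n = 0.013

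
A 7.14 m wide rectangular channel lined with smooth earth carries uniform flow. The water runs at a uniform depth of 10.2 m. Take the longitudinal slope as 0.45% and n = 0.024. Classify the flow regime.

Flow area A = b·y = 7.14 × 10.2 = 72.83 m². Wetted perimeter P = b + 2y = 7.14 + 2×10.2 = 27.54 m.
Hydraulic radius R = A/P = 72.83/27.54 = 2.644 m.
V = (1/n) R^(2/3) √S = (1/0.024) × 2.644^(2/3) × √0.0045 = 5.345 m/s. Hydraulic depth D_h = A/T = 72.83/7.14 = 10.2 m.
Froude number Fr = V/√(g·D_h) = 5.345/√(9.81×10.2) = 0.534, which is less than 1, so the flow is subcritical.

subcritical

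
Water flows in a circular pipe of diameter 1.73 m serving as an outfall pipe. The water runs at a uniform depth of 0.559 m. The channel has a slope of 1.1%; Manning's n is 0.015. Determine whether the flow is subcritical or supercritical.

For a circular section of diameter D = 1.73 m at depth y = 0.559 m, the central angle is θ = 2 arccos(1 − 2y/D) = 2.418 rad. Then A = (D²/8)(θ − sin θ) = 0.6572 m² and P = Dθ/2 = 2.092 m.
Hydraulic radius R = A/P = 0.6572/2.092 = 0.3142 m.
V = (1/n) R^(2/3) √S = (1/0.015) × 0.3142^(2/3) × √0.011 = 3.231 m/s. Hydraulic depth D_h = A/T = 0.6572/1.618 = 0.4061 m.
Froude number Fr = V/√(g·D_h) = 3.231/√(9.81×0.4061) = 1.62, which is greater than 1, so the flow is supercritical.

supercritical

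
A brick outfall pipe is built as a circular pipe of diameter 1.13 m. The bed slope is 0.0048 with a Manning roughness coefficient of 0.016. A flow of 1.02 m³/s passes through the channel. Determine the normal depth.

y_n = 0.595 m

Manning's equation rearranged: A R^(2/3) = nQ / (1·√S) = 0.016 × 1.02 / (√0.0048) = 0.2356.
Trying y = 0.744 m: A R^(2/3) = 0.3326 — over.
Trying y = 0.496 m: A R^(2/3) = 0.1721 — short.
Trying y = 0.595 m: A R^(2/3) = 0.2355 — close enough.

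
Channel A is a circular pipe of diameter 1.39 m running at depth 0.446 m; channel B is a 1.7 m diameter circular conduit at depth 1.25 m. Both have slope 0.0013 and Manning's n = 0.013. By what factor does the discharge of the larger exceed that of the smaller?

6.84

Channel A: For a circular section of diameter D = 1.39 m at depth y = 0.446 m, the central angle is θ = 2 arccos(1 − 2y/D) = 2.409 rad. Then A = (D²/8)(θ − sin θ) = 0.4202 m² and P = Dθ/2 = 1.674 m. Hydraulic radius R = A/P = 0.4202/1.674 = 0.251 m. Q_A = (1/0.013)·0.4202·0.251^(2/3)·√0.0013 = 0.4637 m³/s.
Channel B: For a circular section of diameter D = 1.7 m at depth y = 1.25 m, the central angle is θ = 2 arccos(1 − 2y/D) = 4.122 rad. Then A = (D²/8)(θ − sin θ) = 1.789 m² and P = Dθ/2 = 3.503 m. Hydraulic radius R = A/P = 1.789/3.503 = 0.5106 m. Q_B = (1/0.013)·1.789·0.5106^(2/3)·√0.0013 = 3.17 m³/s.
The larger discharge is 3.17 m³/s and the smaller is 0.4637 m³/s; the ratio is 6.84.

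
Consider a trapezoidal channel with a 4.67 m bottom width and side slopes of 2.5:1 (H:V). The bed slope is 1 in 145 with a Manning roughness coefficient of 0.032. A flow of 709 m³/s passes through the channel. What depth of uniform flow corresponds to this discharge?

y_n = 6.17 m

Manning's equation rearranged: A R^(2/3) = nQ / (1·√S) = 0.032 × 709 / (√0.006897) = 273.2.
At y = 5.34 m: A R^(2/3) = 194.7 — too small.
At y = 7.08 m: A R^(2/3) = 378.9 — too large.
At y = 6.17 m: A R^(2/3) = 273.2 — matches.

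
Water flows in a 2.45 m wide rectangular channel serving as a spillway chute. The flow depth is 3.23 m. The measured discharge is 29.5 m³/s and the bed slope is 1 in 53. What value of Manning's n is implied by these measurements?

n = 0.034

Flow area A = b·y = 2.45 × 3.23 = 7.914 m². Wetted perimeter P = b + 2y = 2.45 + 2×3.23 = 8.91 m.
Hydraulic radius R = A/P = 7.914/8.91 = 0.8882 m.
Rearranging Manning's equation: n = (1/Q) A R^(2/3) S^(1/2) = (1/29.5) × 7.914 × 0.8882^(2/3) × √0.01887 = 0.034.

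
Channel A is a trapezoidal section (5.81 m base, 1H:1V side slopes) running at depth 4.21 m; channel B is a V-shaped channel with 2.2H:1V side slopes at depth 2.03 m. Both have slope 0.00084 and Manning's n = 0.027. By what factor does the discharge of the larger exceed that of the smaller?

Channel A: With bottom width b = 5.81 m and side slope z = 1: A = (b + zy)y = (5.81 + 1×4.21)×4.21 = 42.18 m²; P = b + 2y√(1+z²) = 5.81 + 2×4.21×1.414 = 17.72 m. Hydraulic radius R = A/P = 42.18/17.72 = 2.381 m. Q_A = (1/0.027)·42.18·2.381^(2/3)·√0.00084 = 80.74 m³/s.
Channel B: For a triangular section with side slope z = 2.2: A = zy² = 2.2×2.03² = 9.066 m²; P = 2y√(1+z²) = 2×2.03×2.417 = 9.811 m. Hydraulic radius R = A/P = 9.066/9.811 = 0.924 m. Q_B = (1/0.027)·9.066·0.924^(2/3)·√0.00084 = 9.232 m³/s.
The larger discharge is 80.74 m³/s and the smaller is 9.232 m³/s; the ratio is 8.75.

8.75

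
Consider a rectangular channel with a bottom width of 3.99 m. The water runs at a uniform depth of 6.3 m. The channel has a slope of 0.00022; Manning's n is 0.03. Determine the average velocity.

Flow area A = b·y = 3.99 × 6.3 = 25.14 m². Wetted perimeter P = b + 2y = 3.99 + 2×6.3 = 16.59 m.
Hydraulic radius R = A/P = 25.14/16.59 = 1.515 m.
From Manning's equation, V = (1/n) R^(2/3) S^(1/2) = (1/0.03) × 1.515^(2/3) × 0.00022^(1/2) = 0.652 m/s.

V = 0.652 m/s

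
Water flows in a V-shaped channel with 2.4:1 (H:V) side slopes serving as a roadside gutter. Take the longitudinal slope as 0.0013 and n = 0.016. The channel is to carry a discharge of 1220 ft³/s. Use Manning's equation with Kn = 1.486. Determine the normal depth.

Manning's equation rearranged: A R^(2/3) = nQ / (1.486·√S) = 0.016 × 1220 / (1.486 × √0.0013) = 364.3.
Try y = 9.45 ft: A R^(2/3) = 572.1 — over.
Try y = 5.94 ft: A R^(2/3) = 165.9 — short.
Try y = 7.98 ft: A R^(2/3) = 364.5 — matches.

y_n = 7.98 ft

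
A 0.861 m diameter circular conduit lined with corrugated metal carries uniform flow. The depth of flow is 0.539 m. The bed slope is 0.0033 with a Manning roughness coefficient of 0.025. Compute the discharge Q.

Q = 0.344 m³/s

For a circular section of diameter D = 0.861 m at depth y = 0.539 m, the central angle is θ = 2 arccos(1 − 2y/D) = 3.651 rad. Then A = (D²/8)(θ − sin θ) = 0.3835 m² and P = Dθ/2 = 1.572 m.
Hydraulic radius R = A/P = 0.3835/1.572 = 0.244 m.
Manning's equation: Q = (1/n) A R^(2/3) S^(1/2) = (1/0.025) × 0.3835 × 0.244^(2/3) × 0.0033^(1/2) = 0.344 m³/s.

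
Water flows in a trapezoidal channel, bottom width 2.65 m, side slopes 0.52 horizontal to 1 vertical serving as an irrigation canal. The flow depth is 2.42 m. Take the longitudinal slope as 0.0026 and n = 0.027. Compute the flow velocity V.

V = 2.09 m/s

With bottom width b = 2.65 m and side slope z = 0.52: A = (b + zy)y = (2.65 + 0.52×2.42)×2.42 = 9.458 m²; P = b + 2y√(1+z²) = 2.65 + 2×2.42×1.127 = 8.105 m.
Hydraulic radius R = A/P = 9.458/8.105 = 1.167 m.
From Manning's equation, V = (1/n) R^(2/3) S^(1/2) = (1/0.027) × 1.167^(2/3) × 0.0026^(1/2) = 2.09 m/s.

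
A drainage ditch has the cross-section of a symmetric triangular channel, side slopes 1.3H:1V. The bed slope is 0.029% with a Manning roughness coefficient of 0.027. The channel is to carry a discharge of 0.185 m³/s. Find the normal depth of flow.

Manning's equation rearranged: A R^(2/3) = nQ / (1·√S) = 0.027 × 0.185 / (√0.00029) = 0.2933.
Trying y = 0.886 m: A R^(2/3) = 0.5079 — over.
Trying y = 0.721 m: A R^(2/3) = 0.2932 — matches.

y_n = 0.721 m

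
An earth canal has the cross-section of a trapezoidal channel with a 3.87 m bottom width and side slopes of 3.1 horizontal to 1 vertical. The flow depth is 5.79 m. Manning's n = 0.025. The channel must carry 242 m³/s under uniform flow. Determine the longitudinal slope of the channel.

S = 0.000521

With bottom width b = 3.87 m and side slope z = 3.1: A = (b + zy)y = (3.87 + 3.1×5.79)×5.79 = 126.3 m²; P = b + 2y√(1+z²) = 3.87 + 2×5.79×3.257 = 41.59 m.
Hydraulic radius R = A/P = 126.3/41.59 = 3.038 m.
From Manning's equation, S = [nQ / (1 A R^(2/3))]² = [0.025 × 242 / (1 × 126.3 × 3.038^(2/3))]² = 0.000521.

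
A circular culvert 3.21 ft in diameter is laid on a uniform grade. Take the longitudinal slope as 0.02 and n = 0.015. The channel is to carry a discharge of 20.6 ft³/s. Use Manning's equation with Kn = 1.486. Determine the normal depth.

Manning's equation rearranged: A R^(2/3) = nQ / (1.486·√S) = 0.015 × 20.6 / (1.486 × √0.02) = 1.47.
Try y = 0.797 ft: A R^(2/3) = 0.9444 — short.
Try y = 1.24 ft: A R^(2/3) = 2.209 — over.
Try y = 0.999 ft: A R^(2/3) = 1.469 — matches.

y_n = 0.999 ft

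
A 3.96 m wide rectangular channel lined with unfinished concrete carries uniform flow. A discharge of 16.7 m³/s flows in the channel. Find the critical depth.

For a rectangular channel, critical depth y_c = (q²/g)^(1/3) where q = Q/b = 16.7/3.96 = 4.217 m²/s.
So y_c = (4.217²/9.81)^(1/3) = 1.22 m.

y_c = 1.22 m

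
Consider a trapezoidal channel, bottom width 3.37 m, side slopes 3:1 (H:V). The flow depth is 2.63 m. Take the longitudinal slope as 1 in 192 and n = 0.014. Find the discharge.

With bottom width b = 3.37 m and side slope z = 3: A = (b + zy)y = (3.37 + 3×2.63)×2.63 = 29.61 m²; P = b + 2y√(1+z²) = 3.37 + 2×2.63×3.162 = 20 m.
Hydraulic radius R = A/P = 29.61/20 = 1.48 m.
Manning's equation: Q = (1/n) A R^(2/3) S^(1/2) = (1/0.014) × 29.61 × 1.48^(2/3) × 0.005208^(1/2) = 198 m³/s.

Q = 198 m³/s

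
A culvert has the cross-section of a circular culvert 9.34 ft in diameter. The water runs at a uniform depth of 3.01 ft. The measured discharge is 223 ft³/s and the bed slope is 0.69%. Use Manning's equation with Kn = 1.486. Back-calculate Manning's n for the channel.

n = 0.015

For a circular section of diameter D = 9.34 ft at depth y = 3.01 ft, the central angle is θ = 2 arccos(1 − 2y/D) = 2.415 rad. Then A = (D²/8)(θ − sin θ) = 19.09 ft² and P = Dθ/2 = 11.28 ft.
Hydraulic radius R = A/P = 19.09/11.28 = 1.692 ft.
Rearranging Manning's equation: n = (1.486/Q) A R^(2/3) S^(1/2) = (1.486/223) × 19.09 × 1.692^(2/3) × √0.0069 = 0.015.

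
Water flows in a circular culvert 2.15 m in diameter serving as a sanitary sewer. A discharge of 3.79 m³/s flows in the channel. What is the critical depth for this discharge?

y_c = 0.909 m

At critical depth, Q² T / (g A³) = 1, i.e. A³/T = Q²/g = 3.79²/9.81 = 1.464.
Trying y = 1.12 m: A³/T = 3.254 — high.
Trying y = 0.733 m: A³/T = 0.6398 — low.
Trying y = 0.909 m: A³/T = 1.464 — close enough.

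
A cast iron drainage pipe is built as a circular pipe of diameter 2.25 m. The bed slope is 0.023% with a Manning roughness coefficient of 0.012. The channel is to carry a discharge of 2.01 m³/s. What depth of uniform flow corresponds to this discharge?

Manning's equation rearranged: A R^(2/3) = nQ / (1·√S) = 0.012 × 2.01 / (√0.00023) = 1.59.
Trying y = 0.93 m: A R^(2/3) = 0.9692 — too small.
Trying y = 1.57 m: A R^(2/3) = 2.259 — too large.
Trying y = 1.24 m: A R^(2/3) = 1.592 — matches.

y_n = 1.24 m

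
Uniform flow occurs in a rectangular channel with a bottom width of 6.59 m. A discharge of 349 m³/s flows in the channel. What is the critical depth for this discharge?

y_c = 6.59 m

For a rectangular channel, critical depth y_c = (q²/g)^(1/3) where q = Q/b = 349/6.59 = 52.96 m²/s.
So y_c = (52.96²/9.81)^(1/3) = 6.59 m.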